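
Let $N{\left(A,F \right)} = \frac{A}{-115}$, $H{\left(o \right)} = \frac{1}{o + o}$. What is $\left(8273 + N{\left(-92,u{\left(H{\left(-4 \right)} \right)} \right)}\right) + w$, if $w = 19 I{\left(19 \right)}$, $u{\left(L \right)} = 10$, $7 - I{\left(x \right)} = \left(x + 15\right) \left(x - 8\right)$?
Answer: $\frac{6504}{5} \approx 1300.8$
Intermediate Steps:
$I{\left(x \right)} = 7 - \left(-8 + x\right) \left(15 + x\right)$ ($I{\left(x \right)} = 7 - \left(x + 15\right) \left(x - 8\right) = 7 - \left(15 + x\right) \left(-8 + x\right) = 7 - \left(-8 + x\right) \left(15 + x\right)$)
$H{\left(o \right)} = \frac{1}{2 o}$
$w = -6973$ ($w = 19 \left(127 - 19^{2} - 133\right) = 19 \left(127 - 361 - 133\right) = 19 \left(-367\right) = -6973$)
$N{\left(A,F \right)} = - \frac{A}{115}$ ($N{\left(A,F \right)} = A \left(- \frac{1}{115}\right) = - \frac{A}{115}$)
$\left(8273 + N{\left(-92,u{\left(H{\left(-4 \right)} \right)} \right)}\right) + w = \left(8273 - - \frac{4}{5}\right) - 6973 = \left(8273 + \frac{4}{5}\right) - 6973 = \frac{41369}{5} - 6973 = \frac{6504}{5}$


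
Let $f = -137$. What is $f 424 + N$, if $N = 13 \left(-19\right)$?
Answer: $-58335$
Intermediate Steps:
$N = -247$
$f 424 + N = \left(-137\right) 424 - 247 = -58088 - 247 = -58335$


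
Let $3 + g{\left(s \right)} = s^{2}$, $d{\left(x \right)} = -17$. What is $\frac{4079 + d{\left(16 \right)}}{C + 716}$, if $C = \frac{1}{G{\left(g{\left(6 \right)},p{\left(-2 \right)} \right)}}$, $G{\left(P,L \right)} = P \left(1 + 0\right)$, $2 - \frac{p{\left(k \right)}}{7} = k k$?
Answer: $\frac{134046}{23629} \approx 5.6729$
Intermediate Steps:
$p{\left(k \right)} = 14 - 7 k^{2}$ ($p{\left(k \right)} = 14 - 7 k k = 14 - 7 k^{2}$)
$g{\left(s \right)} = -3 + s^{2}$
$G{\left(P,L \right)} = P$ ($G{\left(P,L \right)} = P 1 = P$)
$C = \frac{1}{33}$ ($C = \frac{1}{-3 + 6^{2}} = \frac{1}{-3 + 36} = \frac{1}{33} \approx 0.030303$)
$\frac{4079 + d{\left(16 \right)}}{C + 716} = \frac{4079 - 17}{\frac{1}{33} + 716} = \frac{4062}{\frac{23629}{33}} = 4062 \cdot \frac{33}{23629} = \frac{134046}{23629}$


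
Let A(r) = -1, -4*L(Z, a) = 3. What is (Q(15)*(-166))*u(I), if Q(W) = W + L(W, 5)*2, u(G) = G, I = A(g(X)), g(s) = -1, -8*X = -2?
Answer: 2241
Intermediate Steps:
X = ¼ (X = -⅛*(-2) = ¼ ≈ 0.25000)
L(Z, a) = -¾ (L(Z, a) = -¼*3 = -¾)
I = -1
Q(W) = -3/2 + W (Q(W) = W - ¾*2 = W - 3/2 = -3/2 + W)
(Q(15)*(-166))*u(I) = ((-3/2 + 15)*(-166))*(-1) = ((27/2)*(-166))*(-1) = -2241*(-1) = 2241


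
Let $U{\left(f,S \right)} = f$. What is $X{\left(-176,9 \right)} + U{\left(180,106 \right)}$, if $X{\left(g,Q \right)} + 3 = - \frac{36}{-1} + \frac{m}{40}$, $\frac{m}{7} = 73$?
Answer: $\frac{9031}{40} \approx 225.77$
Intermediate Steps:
$m = 511$ ($m = 7 \cdot 73 = 511$)
$X{\left(g,Q \right)} = \frac{1831}{40}$ ($X{\left(g,Q \right)} = -3 + \left(- \frac{36}{-1} + \frac{511}{40}\right) = -3 + \left(\left(-36\right) \left(-1\right) + 511 \cdot \frac{1}{40}\right) = -3 + \left(36 + \frac{511}{40}\right) = -3 + \frac{1951}{40} = \frac{1831}{40}$)
$X{\left(-176,9 \right)} + U{\left(180,106 \right)} = \frac{1831}{40} + 180 = \frac{9031}{40}$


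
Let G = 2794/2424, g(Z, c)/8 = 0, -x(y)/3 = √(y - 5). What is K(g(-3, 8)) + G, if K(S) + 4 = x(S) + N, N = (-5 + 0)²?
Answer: 26849/1212 - 3*I*√5 ≈ 22.153 - 6.7082*I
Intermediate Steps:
x(y) = -3*√(-5 + y) (x(y) = -3*√(y - 5) = -3*√(-5 + y))
g(Z, c) = 0 (g(Z, c) = 8*0 = 0)
N = 25 (N = (-5)² = 25)
K(S) = 21 - 3*√(-5 + S) (K(S) = -4 + (-3*√(-5 + S) + 25) = -4 + (25 - 3*√(-5 + S)) = 21 - 3*√(-5 + S))
G = 1397/1212 (G = 2794*(1/2424) = 1397/1212 ≈ 1.1526)
K(g(-3, 8)) + G = (21 - 3*√(-5 + 0)) + 1397/1212 = (21 - 3*I*√5) + 1397/1212 = 26849/1212 - 3*I*√5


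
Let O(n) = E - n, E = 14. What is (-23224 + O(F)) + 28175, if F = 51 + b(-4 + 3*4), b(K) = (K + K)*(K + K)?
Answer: 4658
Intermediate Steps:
b(K) = 4*K² (b(K) = (2*K)*(2*K) = 4*K²)
F = 307 (F = 51 + 4*(-4 + 3*4)² = 51 + 4*(-4 + 12)² = 51 + 4*8² = 51 + 4*64 = 51 + 256 = 307)
O(n) = 14 - n
(-23224 + O(F)) + 28175 = (-23224 + (14 - 1*307)) + 28175 = (-23224 + (14 - 307)) + 28175 = (-23224 - 293) + 28175 = -23517 + 28175 = 4658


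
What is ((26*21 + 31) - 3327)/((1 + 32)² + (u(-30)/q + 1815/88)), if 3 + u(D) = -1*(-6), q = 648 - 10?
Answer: -280720/113271 ≈ -2.4783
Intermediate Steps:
q = 638
u(D) = 3 (u(D) = -3 - 1*(-6) = -3 + 6 = 3)
((26*21 + 31) - 3327)/((1 + 32)² + (u(-30)/q + 1815/88)) = ((26*21 + 31) - 3327)/((1 + 32)² + (3/638 + 1815/88)) = ((546 + 31) - 3327)/(33² + (3*(1/638) + 1815*(1/88))) = (577 - 3327)/(1089 + (3/638 + 165/8)) = -2750/(1089 + 52647/2552) = -2750/2831775/2552 = -2750*2552/2831775 = -280720/113271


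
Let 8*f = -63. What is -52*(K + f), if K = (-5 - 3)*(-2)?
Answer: -845/2 ≈ -422.50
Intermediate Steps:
K = 16 (K = -8*(-2) = 16)
f = -63/8 (f = (1/8)*(-63) = -63/8 ≈ -7.8750)
-52*(K + f) = -52*(16 - 63/8) = -52*65/8 = -845/2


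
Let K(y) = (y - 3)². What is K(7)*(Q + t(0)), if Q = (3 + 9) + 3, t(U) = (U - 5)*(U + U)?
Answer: 240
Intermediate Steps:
t(U) = 2*U*(-5 + U) (t(U) = (-5 + U)*(2*U) = 2*U*(-5 + U))
Q = 15 (Q = 12 + 3 = 15)
K(y) = (-3 + y)²
K(7)*(Q + t(0)) = (-3 + 7)²*(15 + 2*0*(-5 + 0)) = 4²*(15 + 2*0*(-5)) = 16*(15 + 0) = 16*15 = 240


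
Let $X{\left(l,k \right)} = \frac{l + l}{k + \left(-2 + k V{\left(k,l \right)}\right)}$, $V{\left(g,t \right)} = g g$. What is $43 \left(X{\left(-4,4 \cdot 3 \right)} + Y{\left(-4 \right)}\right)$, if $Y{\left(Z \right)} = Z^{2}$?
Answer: $\frac{597700}{869} \approx 687.8$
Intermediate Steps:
$V{\left(g,t \right)} = g^{2}$
$X{\left(l,k \right)} = \frac{2 l}{-2 + k + k^{3}}$ ($X{\left(l,k \right)} = \frac{l + l}{k + \left(-2 + k k^{2}\right)} = \frac{2 l}{k + \left(-2 + k^{3}\right)} = \frac{2 l}{-2 + k + k^{3}}$)
$43 \left(X{\left(-4,4 \cdot 3 \right)} + Y{\left(-4 \right)}\right) = 43 \left(2 \left(-4\right) \frac{1}{-2 + 4 \cdot 3 + \left(4 \cdot 3\right)^{3}} + \left(-4\right)^{2}\right) = 43 \left(2 \left(-4\right) \frac{1}{-2 + 12 + 12^{3}} + 16\right) = 43 \left(2 \left(-4\right) \frac{1}{-2 + 12 + 1728} + 16\right) = 43 \left(2 \left(-4\right) \frac{1}{1738} + 16\right) = 43 \left(- \frac{4}{869} + 16\right) = 43 \cdot \frac{13900}{869} = \frac{597700}{869}$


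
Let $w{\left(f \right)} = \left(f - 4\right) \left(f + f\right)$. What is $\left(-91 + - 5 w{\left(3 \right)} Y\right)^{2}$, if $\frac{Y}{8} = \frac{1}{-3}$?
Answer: $29241$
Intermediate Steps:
$Y = - \frac{8}{3}$ ($Y = \frac{8}{-3} = 8 \left(- \frac{1}{3}\right) = - \frac{8}{3} \approx -2.6667$)
$w{\left(f \right)} = 2 f \left(-4 + f\right)$ ($w{\left(f \right)} = \left(-4 + f\right) 2 f = 2 f \left(-4 + f\right)$)
$\left(-91 + - 5 w{\left(3 \right)} Y\right)^{2} = \left(-91 + - 5 \cdot 2 \cdot 3 \left(-4 + 3\right) \left(- \frac{8}{3}\right)\right)^{2} = \left(-91 + - 5 \cdot 2 \cdot 3 \left(-1\right) \left(- \frac{8}{3}\right)\right)^{2} = \left(-91 + \left(-5\right) \left(-6\right) \left(- \frac{8}{3}\right)\right)^{2} = \left(-91 + 30 \left(- \frac{8}{3}\right)\right)^{2} = \left(-91 - 80\right)^{2} = \left(-171\right)^{2} = 29241$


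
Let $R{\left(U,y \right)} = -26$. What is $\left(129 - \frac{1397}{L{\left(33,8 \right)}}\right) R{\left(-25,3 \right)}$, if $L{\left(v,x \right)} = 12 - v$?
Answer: $- \frac{106756}{21} \approx -5083.6$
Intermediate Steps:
$\left(129 - \frac{1397}{L{\left(33,8 \right)}}\right) R{\left(-25,3 \right)} = \left(129 - \frac{1397}{12 - 33}\right) \left(-26\right) = \left(129 - \frac{1397}{-21}\right) \left(-26\right) = \left(129 - - \frac{1397}{21}\right) \left(-26\right) = \left(129 + \frac{1397}{21}\right) \left(-26\right) = \frac{4106}{21} \left(-26\right) = - \frac{106756}{21}$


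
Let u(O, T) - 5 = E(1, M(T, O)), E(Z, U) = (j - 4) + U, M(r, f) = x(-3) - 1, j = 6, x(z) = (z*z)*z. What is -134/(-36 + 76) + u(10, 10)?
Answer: -487/20 ≈ -24.350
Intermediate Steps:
x(z) = z**3 (x(z) = z**2*z = z**3)
M(r, f) = -28 (M(r, f) = (-3)**3 - 1 = -27 - 1 = -28)
E(Z, U) = 2 + U (E(Z, U) = (6 - 4) + U = 2 + U)
u(O, T) = -21 (u(O, T) = 5 + (2 - 28) = 5 - 26 = -21)
-134/(-36 + 76) + u(10, 10) = -134/(-36 + 76) - 21 = -134/40 - 21 = -134*1/40 - 21 = -67/20 - 21 = -487/20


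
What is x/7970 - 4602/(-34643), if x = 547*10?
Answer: 22617515/27610471 ≈ 0.81916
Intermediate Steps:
x = 5470
x/7970 - 4602/(-34643) = 5470/7970 - 4602/(-34643) = 5470*(1/7970) - 4602*(-1/34643) = 547/797 + 4602/34643 = 22617515/27610471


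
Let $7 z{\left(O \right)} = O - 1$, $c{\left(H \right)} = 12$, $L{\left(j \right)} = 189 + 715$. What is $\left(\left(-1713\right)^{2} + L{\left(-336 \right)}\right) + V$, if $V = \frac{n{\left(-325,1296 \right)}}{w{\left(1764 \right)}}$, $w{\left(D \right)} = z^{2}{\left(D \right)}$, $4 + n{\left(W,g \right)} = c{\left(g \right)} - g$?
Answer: $\frac{9123324482025}{3108169} \approx 2.9353 \cdot 10^{6}$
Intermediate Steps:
$L{\left(j \right)} = 904$
$z{\left(O \right)} = - \frac{1}{7} + \frac{O}{7}$ ($z{\left(O \right)} = \frac{O - 1}{7} = \frac{-1 + O}{7} = - \frac{1}{7} + \frac{O}{7}$)
$n{\left(W,g \right)} = 8 - g$ ($n{\left(W,g \right)} = -4 - \left(-12 + g\right) = 8 - g$)
$w{\left(D \right)} = \left(- \frac{1}{7} + \frac{D}{7}\right)^{2}$
$V = - \frac{63112}{3108169}$ ($V = \frac{8 - 1296}{\frac{1}{49} \left(-1 + 1764\right)^{2}} = \frac{8 - 1296}{\frac{1}{49} \cdot 1763^{2}} = - \frac{1288}{\frac{1}{49} \cdot 3108169} = - \frac{1288}{\frac{3108169}{49}} = \left(-1288\right) \frac{49}{3108169} = - \frac{63112}{3108169} \approx -0.020305$)
$\left(\left(-1713\right)^{2} + L{\left(-336 \right)}\right) + V = \left(\left(-1713\right)^{2} + 904\right) - \frac{63112}{3108169} = \left(2934369 + 904\right) - \frac{63112}{3108169} = 2935273 - \frac{63112}{3108169} = \frac{9123324482025}{3108169}$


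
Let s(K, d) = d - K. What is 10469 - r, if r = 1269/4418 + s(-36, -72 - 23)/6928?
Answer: 3408783149/325616 ≈ 10469.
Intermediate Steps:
r = 90755/325616 (r = 1269/4418 + ((-72 - 23) - 1*(-36))/6928 = 1269*(1/4418) + (-95 + 36)*(1/6928) = 27/94 - 59*1/6928 = 27/94 - 59/6928 = 90755/325616 ≈ 0.27872)
10469 - r = 10469 - 1*90755/325616 = 10469 - 90755/325616 = 3408783149/325616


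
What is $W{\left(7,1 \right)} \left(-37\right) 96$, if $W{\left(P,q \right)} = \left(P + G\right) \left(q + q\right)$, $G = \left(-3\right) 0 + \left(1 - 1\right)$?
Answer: $-49728$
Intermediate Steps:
$G = 0$ ($G = 0 + \left(1 - 1\right) = 0 + 0 = 0$)
$W{\left(P,q \right)} = 2 P q$ ($W{\left(P,q \right)} = \left(P + 0\right) \left(q + q\right) = P 2 q = 2 P q$)
$W{\left(7,1 \right)} \left(-37\right) 96 = 2 \cdot 7 \cdot 1 \left(-37\right) 96 = 14 \left(-37\right) 96 = \left(-518\right) 96 = -49728$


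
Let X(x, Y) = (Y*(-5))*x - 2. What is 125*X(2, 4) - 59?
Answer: -5309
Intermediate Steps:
X(x, Y) = -2 - 5*Y*x (X(x, Y) = (-5*Y)*x - 2 = -5*Y*x - 2 = -2 - 5*Y*x)
125*X(2, 4) - 59 = 125*(-2 - 5*4*2) - 59 = 125*(-2 - 40) - 59 = 125*(-42) - 59 = -5250 - 59 = -5309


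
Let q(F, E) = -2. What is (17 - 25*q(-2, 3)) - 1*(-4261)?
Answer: 4328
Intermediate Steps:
(17 - 25*q(-2, 3)) - 1*(-4261) = (17 - 25*(-2)) - 1*(-4261) = (17 + 50) + 4261 = 67 + 4261 = 4328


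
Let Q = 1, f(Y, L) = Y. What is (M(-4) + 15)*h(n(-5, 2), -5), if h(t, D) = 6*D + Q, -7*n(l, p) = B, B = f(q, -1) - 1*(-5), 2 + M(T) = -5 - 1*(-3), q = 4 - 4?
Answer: -319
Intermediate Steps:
q = 0
M(T) = -4 (M(T) = -2 + (-5 - 1*(-3)) = -2 + (-5 + 3) = -2 - 2 = -4)
B = 5 (B = 0 - 1*(-5) = 0 + 5 = 5)
n(l, p) = -5/7 (n(l, p) = -1/7*5 = -5/7)
h(t, D) = 1 + 6*D (h(t, D) = 6*D + 1 = 1 + 6*D)
(M(-4) + 15)*h(n(-5, 2), -5) = (-4 + 15)*(1 + 6*(-5)) = 11*(1 - 30) = 11*(-29) = -319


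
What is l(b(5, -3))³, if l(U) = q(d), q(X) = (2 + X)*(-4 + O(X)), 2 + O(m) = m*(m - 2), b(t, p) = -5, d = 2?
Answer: -13824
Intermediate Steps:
O(m) = -2 + m*(-2 + m) (O(m) = -2 + m*(m - 2) = -2 + m*(-2 + m))
q(X) = (2 + X)*(-6 + X² - 2*X) (q(X) = (2 + X)*(-4 + (-2 + X² - 2*X)) = (2 + X)*(-6 + X² - 2*X))
l(U) = -24 (l(U) = -12 + 2³ - 10*2 = -12 + 8 - 20 = -24)
l(b(5, -3))³ = (-24)³ = -13824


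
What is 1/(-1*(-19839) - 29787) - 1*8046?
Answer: -80041609/9948 ≈ -8046.0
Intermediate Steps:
1/(-1*(-19839) - 29787) - 1*8046 = 1/(19839 - 29787) - 8046 = 1/(-9948) - 8046 = -1/9948 - 8046 = -80041609/9948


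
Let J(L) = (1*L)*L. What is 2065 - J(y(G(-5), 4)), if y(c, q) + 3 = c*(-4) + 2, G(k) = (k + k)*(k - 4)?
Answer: -128256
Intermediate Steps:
G(k) = 2*k*(-4 + k) (G(k) = (2*k)*(-4 + k) = 2*k*(-4 + k))
y(c, q) = -1 - 4*c (y(c, q) = -3 + (c*(-4) + 2) = -3 + (-4*c + 2) = -3 + (2 - 4*c) = -1 - 4*c)
J(L) = L**2 (J(L) = L*L = L**2)
2065 - J(y(G(-5), 4)) = 2065 - (-1 - 8*(-5)*(-4 - 5))**2 = 2065 - (-1 - 8*(-5)*(-9))**2 = 2065 - (-1 - 4*90)**2 = 2065 - (-1 - 360)**2 = 2065 - 1*(-361)**2 = 2065 - 1*130321 = 2065 - 130321 = -128256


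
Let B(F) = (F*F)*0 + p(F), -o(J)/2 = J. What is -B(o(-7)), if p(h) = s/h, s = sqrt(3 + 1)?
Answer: -1/7 ≈ -0.14286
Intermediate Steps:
s = 2 (s = sqrt(4) = 2)
o(J) = -2*J
p(h) = 2/h
B(F) = 2/F (B(F) = (F*F)*0 + 2/F = F**2*0 + 2/F = 0 + 2/F = 2/F)
-B(o(-7)) = -2/((-2*(-7))) = -2/14 = -1*1/7 = -1/7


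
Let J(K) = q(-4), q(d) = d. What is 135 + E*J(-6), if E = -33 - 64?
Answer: 523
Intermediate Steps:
E = -97
J(K) = -4
135 + E*J(-6) = 135 - 97*(-4) = 135 + 388 = 523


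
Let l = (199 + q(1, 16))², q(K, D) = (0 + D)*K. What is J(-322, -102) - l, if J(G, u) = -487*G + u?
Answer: 110487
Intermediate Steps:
q(K, D) = D*K
J(G, u) = u - 487*G
l = 46225 (l = (199 + 16*1)² = (199 + 16)² = 215² = 46225)
J(-322, -102) - l = (-102 - 487*(-322)) - 1*46225 = (-102 + 156814) - 46225 = 156712 - 46225 = 110487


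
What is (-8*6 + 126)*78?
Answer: 6084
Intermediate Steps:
(-8*6 + 126)*78 = (-48 + 126)*78 = 78*78 = 6084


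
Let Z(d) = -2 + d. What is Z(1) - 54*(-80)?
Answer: 4319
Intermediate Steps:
Z(1) - 54*(-80) = (-2 + 1) - 54*(-80) = -1 + 4320 = 4319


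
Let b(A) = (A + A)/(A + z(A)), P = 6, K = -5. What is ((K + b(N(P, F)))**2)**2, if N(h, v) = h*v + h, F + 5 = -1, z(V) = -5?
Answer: 279841/2401 ≈ 116.55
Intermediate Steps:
F = -6 (F = -5 - 1 = -6)
N(h, v) = h + h*v
b(A) = 2*A/(-5 + A) (b(A) = (A + A)/(A - 5) = (2*A)/(-5 + A) = 2*A/(-5 + A))
((K + b(N(P, F)))**2)**2 = ((-5 + 2*(6*(1 - 6))/(-5 + 6*(1 - 6)))**2)**2 = ((-5 + 2*(6*(-5))/(-5 + 6*(-5)))**2)**2 = ((-5 + 2*(-30)/(-5 - 30))**2)**2 = ((-5 + 2*(-30)/(-35))**2)**2 = ((-5 + 2*(-30)*(-1/35))**2)**2 = ((-5 + 12/7)**2)**2 = ((-23/7)**2)**2 = (529/49)**2 = 279841/2401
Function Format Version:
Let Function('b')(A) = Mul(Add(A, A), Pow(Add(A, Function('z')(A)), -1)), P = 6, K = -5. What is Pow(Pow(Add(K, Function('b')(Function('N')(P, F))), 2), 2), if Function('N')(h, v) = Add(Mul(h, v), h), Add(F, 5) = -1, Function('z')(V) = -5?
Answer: Rational(279841, 2401) ≈ 116.55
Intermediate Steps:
F = -6 (F = Add(-5, -1) = -6)
Function('N')(h, v) = Add(h, Mul(h, v))
Function('b')(A) = Mul(2, A, Pow(Add(-5, A), -1)) (Function('b')(A) = Mul(Add(A, A), Pow(Add(A, -5), -1)) = Mul(Mul(2, A), Pow(Add(-5, A), -1)) = Mul(2, A, Pow(Add(-5, A), -1)))
Pow(Pow(Add(K, Function('b')(Function('N')(P, F))), 2), 2) = Pow(Pow(Add(-5, Mul(2, Mul(6, Add(1, -6)), Pow(Add(-5, Mul(6, Add(1, -6))), -1))), 2), 2) = Pow(Pow(Add(-5, Mul(2, Mul(6, -5), Pow(Add(-5, Mul(6, -5)), -1))), 2), 2) = Pow(Pow(Add(-5, Mul(2, -30, Pow(Add(-5, -30), -1))), 2), 2) = Pow(Pow(Add(-5, Mul(2, -30, Pow(-35, -1))), 2), 2) = Pow(Pow(Add(-5, Mul(2, -30, Rational(-1, 35))), 2), 2) = Pow(Pow(Add(-5, Rational(12, 7)), 2), 2) = Pow(Pow(Rational(-23, 7), 2), 2) = Pow(Rational(529, 49), 2) = Rational(279841, 2401)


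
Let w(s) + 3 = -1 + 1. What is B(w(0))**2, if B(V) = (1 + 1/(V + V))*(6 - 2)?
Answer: 100/9 ≈ 11.111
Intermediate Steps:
w(s) = -3 (w(s) = -3 + (-1 + 1) = -3 + 0 = -3)
B(V) = 4 + 2/V (B(V) = (1 + 1/(2*V))*4 = 4 + 2/V)
B(w(0))**2 = (4 + 2/(-3))**2 = (4 + 2*(-1/3))**2 = (4 - 2/3)**2 = (10/3)**2 = 100/9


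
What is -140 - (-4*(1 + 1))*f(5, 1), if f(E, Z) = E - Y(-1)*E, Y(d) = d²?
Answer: -140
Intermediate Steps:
f(E, Z) = 0 (f(E, Z) = E - (-1)²*E = E - E = 0)
-140 - (-4*(1 + 1))*f(5, 1) = -140 - (-4*(1 + 1))*0 = -140 - (-4*2)*0 = -140 - (-8)*0 = -140 - 1*0 = -140 + 0 = -140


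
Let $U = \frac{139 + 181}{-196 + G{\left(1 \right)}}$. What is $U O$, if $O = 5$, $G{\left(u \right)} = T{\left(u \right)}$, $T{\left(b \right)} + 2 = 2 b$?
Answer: $- \frac{400}{49} \approx -8.1633$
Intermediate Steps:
$T{\left(b \right)} = -2 + 2 b$
$G{\left(u \right)} = -2 + 2 u$
$U = - \frac{80}{49}$ ($U = \frac{139 + 181}{-196 + \left(-2 + 2 \cdot 1\right)} = \frac{320}{-196 + \left(-2 + 2\right)} = \frac{320}{-196 + 0} = \frac{320}{-196} = 320 \left(- \frac{1}{196}\right) = - \frac{80}{49} \approx -1.6327$)
$U O = \left(- \frac{80}{49}\right) 5 = - \frac{400}{49}$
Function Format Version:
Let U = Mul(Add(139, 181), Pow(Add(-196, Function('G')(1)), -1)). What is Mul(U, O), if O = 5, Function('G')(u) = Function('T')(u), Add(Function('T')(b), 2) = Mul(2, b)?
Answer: Rational(-400, 49) ≈ -8.1633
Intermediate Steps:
Function('T')(b) = Add(-2, Mul(2, b))
Function('G')(u) = Add(-2, Mul(2, u))
U = Rational(-80, 49) (U = Mul(Add(139, 181), Pow(Add(-196, Add(-2, Mul(2, 1))), -1)) = Mul(320, Pow(Add(-196, Add(-2, 2)), -1)) = Mul(320, Pow(Add(-196, 0), -1)) = Mul(320, Pow(-196, -1)) = Mul(320, Rational(-1, 196)) = Rational(-80, 49) ≈ -1.6327)
Mul(U, O) = Mul(Rational(-80, 49), 5) = Rational(-400, 49)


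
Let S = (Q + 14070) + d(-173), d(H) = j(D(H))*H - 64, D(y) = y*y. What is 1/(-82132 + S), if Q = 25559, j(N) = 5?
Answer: -1/43432 ≈ -2.3025e-5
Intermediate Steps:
D(y) = y²
d(H) = -64 + 5*H (d(H) = 5*H - 64 = -64 + 5*H)
S = 38700 (S = (25559 + 14070) + (-64 + 5*(-173)) = 39629 + (-64 - 865) = 39629 - 929 = 38700)
1/(-82132 + S) = 1/(-82132 + 38700) = 1/(-43432) = -1/43432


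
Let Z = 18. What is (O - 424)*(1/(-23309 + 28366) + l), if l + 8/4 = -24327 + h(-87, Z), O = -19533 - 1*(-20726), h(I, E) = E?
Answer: -94541418294/5057 ≈ -1.8695e+7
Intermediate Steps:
O = 1193 (O = -19533 + 20726 = 1193)
l = -24311 (l = -2 + (-24327 + 18) = -2 - 24309 = -24311)
(O - 424)*(1/(-23309 + 28366) + l) = (1193 - 424)*(1/(-23309 + 28366) - 24311) = 769*(1/5057 - 24311) = 769*(-122940726/5057) = -94541418294/5057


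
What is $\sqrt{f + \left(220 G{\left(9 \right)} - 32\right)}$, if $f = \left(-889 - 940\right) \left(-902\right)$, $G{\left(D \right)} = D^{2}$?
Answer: $\sqrt{1667546} \approx 1291.3$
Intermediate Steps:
$f = 1649758$ ($f = \left(-1829\right) \left(-902\right) = 1649758$)
$\sqrt{f + \left(220 G{\left(9 \right)} - 32\right)} = \sqrt{1649758 - \left(32 - 220 \cdot 9^{2}\right)} = \sqrt{1649758 + \left(220 \cdot 81 - 32\right)} = \sqrt{1649758 + \left(17820 - 32\right)} = \sqrt{1649758 + 17788} = \sqrt{1667546}$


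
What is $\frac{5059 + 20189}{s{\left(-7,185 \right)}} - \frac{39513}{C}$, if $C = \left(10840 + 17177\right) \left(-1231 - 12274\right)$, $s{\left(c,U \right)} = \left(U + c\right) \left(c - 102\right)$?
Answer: $- \frac{1592051441809}{1223521114695} \approx -1.3012$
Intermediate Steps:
$s{\left(c,U \right)} = \left(-102 + c\right) \left(U + c\right)$ ($s{\left(c,U \right)} = \left(U + c\right) \left(-102 + c\right) = \left(-102 + c\right) \left(U + c\right)$)
$C = -378369585$ ($C = 28017 \left(-13505\right) = -378369585$)
$\frac{5059 + 20189}{s{\left(-7,185 \right)}} - \frac{39513}{C} = \frac{5059 + 20189}{\left(-7\right)^{2} - 18870 - -714 + 185 \left(-7\right)} - \frac{39513}{-378369585} = \frac{25248}{49 - 18870 + 714 - 1295} - - \frac{13171}{126123195} = \frac{25248}{-19402} + \frac{13171}{126123195} = 25248 \left(- \frac{1}{19402}\right) + \frac{13171}{126123195} = - \frac{12624}{9701} + \frac{13171}{126123195} = - \frac{1592051441809}{1223521114695}$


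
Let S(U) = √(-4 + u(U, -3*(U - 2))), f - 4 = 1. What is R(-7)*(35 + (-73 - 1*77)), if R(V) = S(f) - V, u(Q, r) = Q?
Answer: -920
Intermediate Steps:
f = 5 (f = 4 + 1 = 5)
S(U) = √(-4 + U)
R(V) = 1 - V (R(V) = √(-4 + 5) - V = √1 - V = 1 - V)
R(-7)*(35 + (-73 - 1*77)) = (1 - 1*(-7))*(35 + (-73 - 1*77)) = (1 + 7)*(35 + (-73 - 77)) = 8*(35 - 150) = 8*(-115) = -920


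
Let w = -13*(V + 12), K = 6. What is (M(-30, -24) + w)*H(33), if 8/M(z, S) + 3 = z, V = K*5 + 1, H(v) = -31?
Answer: 572105/33 ≈ 17337.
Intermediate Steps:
V = 31 (V = 6*5 + 1 = 30 + 1 = 31)
M(z, S) = 8/(-3 + z)
w = -559 (w = -13*(31 + 12) = -13*43 = -559)
(M(-30, -24) + w)*H(33) = (8/(-3 - 30) - 559)*(-31) = (8/(-33) - 559)*(-31) = (8*(-1/33) - 559)*(-31) = (-8/33 - 559)*(-31) = -18455/33*(-31) = 572105/33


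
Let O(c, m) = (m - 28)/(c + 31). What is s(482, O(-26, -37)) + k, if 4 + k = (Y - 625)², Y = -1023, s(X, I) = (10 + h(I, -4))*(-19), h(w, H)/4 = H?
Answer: 2716014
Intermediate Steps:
O(c, m) = (-28 + m)/(31 + c)
h(w, H) = 4*H
s(X, I) = 114 (s(X, I) = (10 + 4*(-4))*(-19) = (10 - 16)*(-19) = -6*(-19) = 114)
k = 2715900 (k = -4 + (-1023 - 625)² = -4 + (-1648)² = -4 + 2715904 = 2715900)
s(482, O(-26, -37)) + k = 114 + 2715900 = 2716014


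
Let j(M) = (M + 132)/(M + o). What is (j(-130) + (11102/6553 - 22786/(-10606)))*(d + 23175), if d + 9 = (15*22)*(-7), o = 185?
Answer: 14056515585528/173752795 ≈ 80900.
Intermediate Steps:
d = -2319 (d = -9 + (15*22)*(-7) = -9 + 330*(-7) = -9 - 2310 = -2319)
j(M) = (132 + M)/(185 + M) (j(M) = (M + 132)/(M + 185) = (132 + M)/(185 + M))
(j(-130) + (11102/6553 - 22786/(-10606)))*(d + 23175) = ((132 - 130)/(185 - 130) + (11102/6553 - 22786/(-10606)))*(-2319 + 23175) = (2/55 + (11102*(1/6553) - 22786*(-1/10606)))*20856 = ((1/55)*2 + (11102/6553 + 11393/5303))*20856 = (2/55 + 133532235/34750559)*20856 = (7413774043/1911280745)*20856 = 14056515585528/173752795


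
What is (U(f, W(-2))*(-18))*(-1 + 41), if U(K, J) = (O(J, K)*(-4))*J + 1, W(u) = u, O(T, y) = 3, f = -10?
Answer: -18000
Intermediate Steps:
U(K, J) = 1 - 12*J (U(K, J) = (3*(-4))*J + 1 = -12*J + 1 = 1 - 12*J)
(U(f, W(-2))*(-18))*(-1 + 41) = ((1 - 12*(-2))*(-18))*(-1 + 41) = ((1 + 24)*(-18))*40 = (25*(-18))*40 = -450*40 = -18000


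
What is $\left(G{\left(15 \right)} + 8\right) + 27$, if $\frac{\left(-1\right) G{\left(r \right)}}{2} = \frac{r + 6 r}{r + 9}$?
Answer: $\frac{105}{4} \approx 26.25$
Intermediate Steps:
$G{\left(r \right)} = - \frac{14 r}{9 + r}$ ($G{\left(r \right)} = - 2 \frac{r + 6 r}{r + 9} = - 2 \frac{7 r}{9 + r} = - \frac{14 r}{9 + r}$)
$\left(G{\left(15 \right)} + 8\right) + 27 = \left(\left(-14\right) 15 \frac{1}{9 + 15} + 8\right) + 27 = \left(\left(-14\right) 15 \cdot \frac{1}{24} + 8\right) + 27 = \left(- \frac{35}{4} + 8\right) + 27 = - \frac{3}{4} + 27 = \frac{105}{4}$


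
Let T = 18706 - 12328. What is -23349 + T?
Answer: -16971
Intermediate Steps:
T = 6378
-23349 + T = -23349 + 6378 = -16971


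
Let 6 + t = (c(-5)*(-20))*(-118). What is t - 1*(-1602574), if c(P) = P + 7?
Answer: 1607288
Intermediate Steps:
c(P) = 7 + P
t = 4714 (t = -6 + ((7 - 5)*(-20))*(-118) = -6 + (2*(-20))*(-118) = -6 - 40*(-118) = -6 + 4720 = 4714)
t - 1*(-1602574) = 4714 - 1*(-1602574) = 4714 + 1602574 = 1607288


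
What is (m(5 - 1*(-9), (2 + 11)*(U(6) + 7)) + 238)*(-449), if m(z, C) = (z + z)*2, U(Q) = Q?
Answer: -132006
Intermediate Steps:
m(z, C) = 4*z (m(z, C) = (2*z)*2 = 4*z)
(m(5 - 1*(-9), (2 + 11)*(U(6) + 7)) + 238)*(-449) = (4*(5 - 1*(-9)) + 238)*(-449) = (4*(5 + 9) + 238)*(-449) = (4*14 + 238)*(-449) = (56 + 238)*(-449) = 294*(-449) = -132006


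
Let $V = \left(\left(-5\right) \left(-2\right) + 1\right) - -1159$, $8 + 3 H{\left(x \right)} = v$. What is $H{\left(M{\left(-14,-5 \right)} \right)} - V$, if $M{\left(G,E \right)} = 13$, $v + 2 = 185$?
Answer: $- \frac{3335}{3} \approx -1111.7$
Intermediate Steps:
$v = 183$ ($v = -2 + 185 = 183$)
$H{\left(x \right)} = \frac{175}{3}$ ($H{\left(x \right)} = - \frac{8}{3} + \frac{1}{3} \cdot 183 = - \frac{8}{3} + 61 = \frac{175}{3}$)
$V = 1170$ ($V = \left(10 + 1\right) + 1159 = 11 + 1159 = 1170$)
$H{\left(M{\left(-14,-5 \right)} \right)} - V = \frac{175}{3} - 1170 = - \frac{3335}{3}$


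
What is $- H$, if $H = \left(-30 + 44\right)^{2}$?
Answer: $-196$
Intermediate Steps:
$H = 196$ ($H = 14^{2} = 196$)
$- H = \left(-1\right) 196 = -196$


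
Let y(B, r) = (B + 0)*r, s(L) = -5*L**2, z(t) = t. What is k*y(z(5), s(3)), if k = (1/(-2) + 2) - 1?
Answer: -225/2 ≈ -112.50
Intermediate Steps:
y(B, r) = B*r
k = 1/2 (k = (1*(-1/2) + 2) - 1 = (-1/2 + 2) - 1 = 3/2 - 1 = 1/2 ≈ 0.50000)
k*y(z(5), s(3)) = (5*(-5*3**2))/2 = (5*(-5*9))/2 = (5*(-45))/2 = (1/2)*(-225) = -225/2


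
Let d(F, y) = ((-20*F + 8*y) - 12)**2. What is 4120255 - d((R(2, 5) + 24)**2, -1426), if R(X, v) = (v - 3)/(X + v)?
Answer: -1284195524145/2401 ≈ -5.3486e+8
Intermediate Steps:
R(X, v) = (-3 + v)/(X + v)
d(F, y) = (-12 - 20*F + 8*y)**2
4120255 - d((R(2, 5) + 24)**2, -1426) = 4120255 - 16*(3 - 2*(-1426) + 5*((-3 + 5)/(2 + 5) + 24)**2)**2 = 4120255 - 16*(3 + 2852 + 5*(2/7 + 24)**2)**2 = 4120255 - 16*(3 + 2852 + 5*(170/7)**2)**2 = 4120255 - 16*(3 + 2852 + 5*(28900/49))**2 = 4120255 - 16*(3 + 2852 + 144500/49)**2 = 4120255 - 16*(284395/49)**2 = 4120255 - 16*80880516025/2401 = 4120255 - 1*1294088256400/2401 = 4120255 - 1294088256400/2401 = -1284195524145/2401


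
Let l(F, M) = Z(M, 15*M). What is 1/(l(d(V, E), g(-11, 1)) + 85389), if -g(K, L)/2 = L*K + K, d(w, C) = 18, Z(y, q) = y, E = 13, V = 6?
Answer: 1/85433 ≈ 1.1705e-5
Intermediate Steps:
g(K, L) = -2*K - 2*K*L (g(K, L) = -2*(L*K + K) = -2*(K*L + K) = -2*(K + K*L) = -2*K - 2*K*L)
l(F, M) = M
1/(l(d(V, E), g(-11, 1)) + 85389) = 1/(-2*(-11)*(1 + 1) + 85389) = 1/(-2*(-11)*2 + 85389) = 1/(44 + 85389) = 1/85433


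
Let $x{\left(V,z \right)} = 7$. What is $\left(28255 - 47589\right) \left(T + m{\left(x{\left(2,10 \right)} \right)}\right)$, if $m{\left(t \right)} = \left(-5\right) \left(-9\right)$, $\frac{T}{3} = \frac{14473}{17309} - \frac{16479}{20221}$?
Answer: $- \frac{304945680711714}{350005289} \approx -8.7126 \cdot 10^{5}$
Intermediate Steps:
$T = \frac{22270566}{350005289}$ ($T = 3 \left(\frac{14473}{17309} - \frac{16479}{20221}\right) = 3 \cdot \frac{7423522}{350005289} = \frac{22270566}{350005289} \approx 0.063629$)
$m{\left(t \right)} = 45$
$\left(28255 - 47589\right) \left(T + m{\left(x{\left(2,10 \right)} \right)}\right) = \left(28255 - 47589\right) \left(\frac{22270566}{350005289} + 45\right) = \left(-19334\right) \frac{15772508571}{350005289} = - \frac{304945680711714}{350005289}$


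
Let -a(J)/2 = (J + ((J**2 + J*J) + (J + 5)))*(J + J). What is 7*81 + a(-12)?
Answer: 13479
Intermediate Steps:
a(J) = -4*J*(5 + 2*J + 2*J**2) (a(J) = -2*(J + ((J**2 + J*J) + (J + 5)))*(J + J) = -2*(J + ((J**2 + J**2) + (5 + J)))*2*J = -2*(J + (2*J**2 + (5 + J)))*2*J = -2*(J + (5 + J + 2*J**2))*2*J = -2*(5 + 2*J + 2*J**2)*2*J = -4*J*(5 + 2*J + 2*J**2))
7*81 + a(-12) = 7*81 - 4*(-12)*(5 + 2*(-12) + 2*(-12)**2) = 567 - 4*(-12)*(5 - 24 + 2*144) = 567 - 4*(-12)*(5 - 24 + 288) = 567 - 4*(-12)*269 = 567 + 12912 = 13479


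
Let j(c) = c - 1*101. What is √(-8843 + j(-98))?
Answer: I*√9042 ≈ 95.089*I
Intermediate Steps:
j(c) = -101 + c (j(c) = c - 101 = -101 + c)
√(-8843 + j(-98)) = √(-8843 + (-101 - 98)) = √(-8843 - 199) = √(-9042) = I*√9042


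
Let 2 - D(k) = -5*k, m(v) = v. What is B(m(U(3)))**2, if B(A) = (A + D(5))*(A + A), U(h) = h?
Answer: 32400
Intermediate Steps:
D(k) = 2 + 5*k (D(k) = 2 - (-5)*k = 2 + 5*k)
B(A) = 2*A*(27 + A) (B(A) = (A + (2 + 5*5))*(A + A) = (A + (2 + 25))*(2*A) = (A + 27)*(2*A) = (27 + A)*(2*A) = 2*A*(27 + A))
B(m(U(3)))**2 = (2*3*(27 + 3))**2 = (2*3*30)**2 = 180**2 = 32400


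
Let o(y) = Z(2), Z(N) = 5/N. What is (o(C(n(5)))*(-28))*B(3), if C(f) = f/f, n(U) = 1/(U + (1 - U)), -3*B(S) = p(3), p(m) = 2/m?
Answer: 140/9 ≈ 15.556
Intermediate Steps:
B(S) = -2/9 (B(S) = -2/(3*3) = -⅓*⅔ = -2/9)
n(U) = 1 (n(U) = 1/1 = 1)
C(f) = 1
o(y) = 5/2
(o(C(n(5)))*(-28))*B(3) = ((5/2)*(-28))*(-2/9) = -70*(-2/9) = 140/9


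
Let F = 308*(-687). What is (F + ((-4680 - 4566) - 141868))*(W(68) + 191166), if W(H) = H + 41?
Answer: -69377355250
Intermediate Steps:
W(H) = 41 + H
F = -211596
(F + ((-4680 - 4566) - 141868))*(W(68) + 191166) = (-211596 + ((-4680 - 4566) - 141868))*((41 + 68) + 191166) = (-211596 + (-9246 - 141868))*(109 + 191166) = (-211596 - 151114)*191275 = -362710*191275 = -69377355250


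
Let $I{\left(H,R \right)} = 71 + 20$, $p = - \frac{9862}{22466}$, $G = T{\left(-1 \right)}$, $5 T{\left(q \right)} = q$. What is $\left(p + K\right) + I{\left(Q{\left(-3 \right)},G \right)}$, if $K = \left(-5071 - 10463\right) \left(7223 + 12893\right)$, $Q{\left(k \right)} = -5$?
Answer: $- \frac{3510108659680}{11233} \approx -3.1248 \cdot 10^{8}$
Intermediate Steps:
$T{\left(q \right)} = \frac{q}{5}$
$G = - \frac{1}{5}$ ($G = \frac{1}{5} \left(-1\right) = - \frac{1}{5} \approx -0.2$)
$p = - \frac{4931}{11233}$ ($p = \left(-9862\right) \frac{1}{22466} = - \frac{4931}{11233} \approx -0.43897$)
$I{\left(H,R \right)} = 91$
$K = -312481944$ ($K = \left(-15534\right) 20116 = -312481944$)
$\left(p + K\right) + I{\left(Q{\left(-3 \right)},G \right)} = \left(- \frac{4931}{11233} - 312481944\right) + 91 = - \frac{3510109681883}{11233} + 91 = - \frac{3510108659680}{11233}$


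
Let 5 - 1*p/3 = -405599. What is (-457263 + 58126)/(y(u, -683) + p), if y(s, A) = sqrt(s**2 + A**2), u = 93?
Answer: -242837345622/740315484103 + 399137*sqrt(475138)/1480630968206 ≈ -0.32783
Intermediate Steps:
p = 1216812 (p = 15 - 3*(-405599) = 15 + 1216797 = 1216812)
y(s, A) = sqrt(A**2 + s**2)
(-457263 + 58126)/(y(u, -683) + p) = (-457263 + 58126)/(sqrt((-683)**2 + 93**2) + 1216812) = -399137/(sqrt(466489 + 8649) + 1216812) = -399137/(sqrt(475138) + 1216812) = -399137/(1216812 + sqrt(475138))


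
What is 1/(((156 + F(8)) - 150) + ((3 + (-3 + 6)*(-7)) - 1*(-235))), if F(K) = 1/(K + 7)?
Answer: 15/3346 ≈ 0.0044830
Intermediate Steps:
F(K) = 1/(7 + K)
1/(((156 + F(8)) - 150) + ((3 + (-3 + 6)*(-7)) - 1*(-235))) = 1/(((156 + 1/(7 + 8)) - 150) + ((3 + (-3 + 6)*(-7)) - 1*(-235))) = 1/(((156 + 1/15) - 150) + ((3 + 3*(-7)) + 235)) = 1/(((156 + 1/15) - 150) + ((3 - 21) + 235)) = 1/((2341/15 - 150) + (-18 + 235)) = 1/(91/15 + 217) = 1/(3346/15) = 15/3346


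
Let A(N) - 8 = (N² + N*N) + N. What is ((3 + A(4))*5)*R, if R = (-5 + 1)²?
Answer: 3760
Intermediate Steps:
A(N) = 8 + N + 2*N² (A(N) = 8 + ((N² + N*N) + N) = 8 + ((N² + N²) + N) = 8 + (2*N² + N) = 8 + (N + 2*N²) = 8 + N + 2*N²)
R = 16 (R = (-4)² = 16)
((3 + A(4))*5)*R = ((3 + (8 + 4 + 2*4²))*5)*16 = ((3 + (8 + 4 + 2*16))*5)*16 = ((3 + (8 + 4 + 32))*5)*16 = ((3 + 44)*5)*16 = (47*5)*16 = 235*16 = 3760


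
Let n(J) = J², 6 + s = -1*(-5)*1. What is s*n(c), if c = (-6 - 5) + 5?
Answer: -36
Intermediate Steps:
s = -1 (s = -6 - 1*(-5)*1 = -6 + 5*1 = -6 + 5 = -1)
c = -6 (c = -11 + 5 = -6)
s*n(c) = -1*(-6)² = -1*36 = -36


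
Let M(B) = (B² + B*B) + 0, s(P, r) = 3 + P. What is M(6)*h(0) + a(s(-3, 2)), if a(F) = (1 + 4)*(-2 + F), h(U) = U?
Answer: -10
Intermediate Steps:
M(B) = 2*B² (M(B) = (B² + B²) + 0 = 2*B² + 0 = 2*B²)
a(F) = -10 + 5*F (a(F) = 5*(-2 + F) = -10 + 5*F)
M(6)*h(0) + a(s(-3, 2)) = (2*6²)*0 + (-10 + 5*(3 - 3)) = (2*36)*0 + (-10 + 5*0) = 72*0 + (-10 + 0) = 0 - 10 = -10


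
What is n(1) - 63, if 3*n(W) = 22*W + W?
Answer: -166/3 ≈ -55.333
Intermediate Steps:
n(W) = 23*W/3 (n(W) = (22*W + W)/3 = (23*W)/3 = 23*W/3)
n(1) - 63 = (23/3)*1 - 63 = 23/3 - 63 = -166/3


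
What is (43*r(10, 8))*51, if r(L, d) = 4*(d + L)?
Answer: 157896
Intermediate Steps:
r(L, d) = 4*L + 4*d (r(L, d) = 4*(L + d) = 4*L + 4*d)
(43*r(10, 8))*51 = (43*(4*10 + 4*8))*51 = (43*(40 + 32))*51 = (43*72)*51 = 3096*51 = 157896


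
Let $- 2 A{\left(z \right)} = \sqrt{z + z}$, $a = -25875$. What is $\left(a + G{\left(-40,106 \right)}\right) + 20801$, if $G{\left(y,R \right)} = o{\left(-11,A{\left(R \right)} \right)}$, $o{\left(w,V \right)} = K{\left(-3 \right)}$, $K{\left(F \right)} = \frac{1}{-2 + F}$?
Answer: $- \frac{25371}{5} \approx -5074.2$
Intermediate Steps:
$A{\left(z \right)} = - \frac{\sqrt{2} \sqrt{z}}{2}$ ($A{\left(z \right)} = - \frac{\sqrt{z + z}}{2} = - \frac{\sqrt{2 z}}{2} = - \frac{\sqrt{2} \sqrt{z}}{2}$)
$o{\left(w,V \right)} = - \frac{1}{5}$ ($o{\left(w,V \right)} = \frac{1}{-2 - 3} = \frac{1}{-5} = - \frac{1}{5}$)
$G{\left(y,R \right)} = - \frac{1}{5}$
$\left(a + G{\left(-40,106 \right)}\right) + 20801 = \left(-25875 - \frac{1}{5}\right) + 20801 = - \frac{129376}{5} + 20801 = - \frac{25371}{5}$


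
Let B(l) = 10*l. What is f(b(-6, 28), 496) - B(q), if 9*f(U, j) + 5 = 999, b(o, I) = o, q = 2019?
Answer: -180716/9 ≈ -20080.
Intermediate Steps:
f(U, j) = 994/9 (f(U, j) = -5/9 + (⅑)*999 = -5/9 + 111 = 994/9)
f(b(-6, 28), 496) - B(q) = 994/9 - 10*2019 = 994/9 - 1*20190 = 994/9 - 20190 = -180716/9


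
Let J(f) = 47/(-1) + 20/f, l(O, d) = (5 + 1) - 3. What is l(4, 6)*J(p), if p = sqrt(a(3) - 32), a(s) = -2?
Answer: -141 - 30*I*sqrt(34)/17 ≈ -141.0 - 10.29*I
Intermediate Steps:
l(O, d) = 3 (l(O, d) = 6 - 3 = 3)
p = I*sqrt(34) (p = sqrt(-2 - 32) = sqrt(-34) = I*sqrt(34) ≈ 5.8309*I)
J(f) = -47 + 20/f (J(f) = 47*(-1) + 20/f = -47 + 20/f)
l(4, 6)*J(p) = 3*(-47 + 20/((I*sqrt(34)))) = 3*(-47 + 20*(-I*sqrt(34)/34)) = 3*(-47 - 10*I*sqrt(34)/17) = -141 - 30*I*sqrt(34)/17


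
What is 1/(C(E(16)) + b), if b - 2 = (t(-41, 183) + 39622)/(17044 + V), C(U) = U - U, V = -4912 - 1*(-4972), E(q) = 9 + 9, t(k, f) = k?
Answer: 17104/73789 ≈ 0.23180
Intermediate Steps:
E(q) = 18
V = 60 (V = -4912 + 4972 = 60)
C(U) = 0
b = 73789/17104 (b = 2 + (-41 + 39622)/(17044 + 60) = 2 + 39581/17104 = 73789/17104 ≈ 4.3141)
1/(C(E(16)) + b) = 1/(0 + 73789/17104) = 1/(73789/17104) = 17104/73789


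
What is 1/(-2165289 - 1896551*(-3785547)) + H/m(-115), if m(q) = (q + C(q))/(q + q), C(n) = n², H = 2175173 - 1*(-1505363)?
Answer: -18864325000954597741/292149438303120 ≈ -64571.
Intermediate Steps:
H = 3680536 (H = 2175173 + 1505363 = 3680536)
m(q) = (q + q²)/(2*q) (m(q) = (q + q²)/(q + q) = (q + q²)/((2*q)) = (q + q²)*(1/(2*q)) = (q + q²)/(2*q))
1/(-2165289 - 1896551*(-3785547)) + H/m(-115) = 1/(-2165289 - 1896551*(-3785547)) + 3680536/(½ + (½)*(-115)) = -1/3785547/(-4061840) + 3680536/(½ - 115/2) = -1/4061840*(-1/3785547) + 3680536/(-57) = 1/15376286226480 + 3680536*(-1/57) = 1/15376286226480 - 3680536/57 = -18864325000954597741/292149438303120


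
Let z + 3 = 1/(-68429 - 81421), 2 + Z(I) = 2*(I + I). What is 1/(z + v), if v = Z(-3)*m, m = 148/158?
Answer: -11838150/190759129 ≈ -0.062058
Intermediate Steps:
m = 74/79 (m = 148*(1/158) = 74/79 ≈ 0.93671)
Z(I) = -2 + 4*I (Z(I) = -2 + 2*(I + I) = -2 + 2*(2*I) = -2 + 4*I)
v = -1036/79 (v = (-2 + 4*(-3))*(74/79) = (-2 - 12)*(74/79) = -14*74/79 = -1036/79 ≈ -13.114)
z = -449551/149850 (z = -3 + 1/(-68429 - 81421) = -3 + 1/(-149850) = -3 - 1/149850 = -449551/149850 ≈ -3.0000)
1/(z + v) = 1/(-449551/149850 - 1036/79) = 1/(-190759129/11838150) = -11838150/190759129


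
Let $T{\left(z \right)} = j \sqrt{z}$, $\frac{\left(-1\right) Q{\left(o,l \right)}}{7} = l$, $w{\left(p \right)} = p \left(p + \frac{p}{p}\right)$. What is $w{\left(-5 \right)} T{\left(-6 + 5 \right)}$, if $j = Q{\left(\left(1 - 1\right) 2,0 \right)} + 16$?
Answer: $320 i \approx 320.0 i$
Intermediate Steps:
$w{\left(p \right)} = p \left(1 + p\right)$ ($w{\left(p \right)} = p \left(p + 1\right) = p \left(1 + p\right)$)
$Q{\left(o,l \right)} = - 7 l$
$j = 16$ ($j = \left(-7\right) 0 + 16 = 0 + 16 = 16$)
$T{\left(z \right)} = 16 \sqrt{z}$
$w{\left(-5 \right)} T{\left(-6 + 5 \right)} = - 5 \left(1 - 5\right) 16 \sqrt{-6 + 5} = \left(-5\right) \left(-4\right) 16 \sqrt{-1} = 20 \cdot 16 i = 320 i$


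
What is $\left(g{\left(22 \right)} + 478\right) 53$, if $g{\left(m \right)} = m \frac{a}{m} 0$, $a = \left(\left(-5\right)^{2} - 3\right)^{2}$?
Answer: $25334$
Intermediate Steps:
$a = 484$ ($a = \left(25 - 3\right)^{2} = 22^{2} = 484$)
$g{\left(m \right)} = 0$ ($g{\left(m \right)} = m \frac{484}{m} 0 = 484 \cdot 0 = 0$)
$\left(g{\left(22 \right)} + 478\right) 53 = \left(0 + 478\right) 53 = 478 \cdot 53 = 25334$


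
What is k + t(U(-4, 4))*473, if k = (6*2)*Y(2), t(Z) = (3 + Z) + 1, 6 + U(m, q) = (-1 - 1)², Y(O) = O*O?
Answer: 994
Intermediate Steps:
Y(O) = O²
U(m, q) = -2 (U(m, q) = -6 + (-1 - 1)² = -6 + (-2)² = -6 + 4 = -2)
t(Z) = 4 + Z
k = 48 (k = (6*2)*2² = 12*4 = 48)
k + t(U(-4, 4))*473 = 48 + (4 - 2)*473 = 48 + 2*473 = 48 + 946 = 994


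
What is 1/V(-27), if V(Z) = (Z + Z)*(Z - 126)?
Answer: 1/8262 ≈ 0.00012104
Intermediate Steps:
V(Z) = 2*Z*(-126 + Z) (V(Z) = (2*Z)*(-126 + Z) = 2*Z*(-126 + Z))
1/V(-27) = 1/(2*(-27)*(-126 - 27)) = 1/(2*(-27)*(-153)) = 1/8262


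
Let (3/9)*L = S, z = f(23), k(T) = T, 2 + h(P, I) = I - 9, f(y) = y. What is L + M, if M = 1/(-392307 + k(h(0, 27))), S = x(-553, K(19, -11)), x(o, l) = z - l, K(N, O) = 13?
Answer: 11768729/392291 ≈ 30.000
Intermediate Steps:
h(P, I) = -11 + I (h(P, I) = -2 + (I - 9) = -2 + (-9 + I) = -11 + I)
z = 23
x(o, l) = 23 - l
S = 10 (S = 23 - 1*13 = 23 - 13 = 10)
L = 30 (L = 3*10 = 30)
M = -1/392291 (M = 1/(-392307 + (-11 + 27)) = 1/(-392307 + 16) = 1/(-392291) = -1/392291 ≈ -2.5491e-6)
L + M = 30 - 1/392291 = 11768729/392291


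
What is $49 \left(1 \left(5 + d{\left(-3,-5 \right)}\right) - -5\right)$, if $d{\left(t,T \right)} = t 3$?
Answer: $49$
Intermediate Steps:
$d{\left(t,T \right)} = 3 t$
$49 \left(1 \left(5 + d{\left(-3,-5 \right)}\right) - -5\right) = 49 \left(1 \left(5 + 3 \left(-3\right)\right) - -5\right) = 49 \left(1 \left(5 - 9\right) + 5\right) = 49 \left(1 \left(-4\right) + 5\right) = 49 \left(-4 + 5\right) = 49 \cdot 1 = 49$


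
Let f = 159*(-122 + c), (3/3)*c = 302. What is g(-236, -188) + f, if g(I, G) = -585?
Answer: 28035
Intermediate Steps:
c = 302
f = 28620 (f = 159*(-122 + 302) = 159*180 = 28620)
g(-236, -188) + f = -585 + 28620 = 28035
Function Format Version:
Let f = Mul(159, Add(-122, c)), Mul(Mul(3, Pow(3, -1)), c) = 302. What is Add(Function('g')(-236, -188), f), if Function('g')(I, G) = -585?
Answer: 28035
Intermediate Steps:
c = 302
f = 28620 (f = Mul(159, Add(-122, 302)) = Mul(159, 180) = 28620)
Add(Function('g')(-236, -188), f) = Add(-585, 28620) = 28035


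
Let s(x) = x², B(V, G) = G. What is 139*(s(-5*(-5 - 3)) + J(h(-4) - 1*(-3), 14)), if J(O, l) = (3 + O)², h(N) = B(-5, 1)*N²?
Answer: 289676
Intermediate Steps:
h(N) = N² (h(N) = 1*N² = N²)
139*(s(-5*(-5 - 3)) + J(h(-4) - 1*(-3), 14)) = 139*((-5*(-5 - 3))² + (3 + ((-4)² - 1*(-3)))²) = 139*((-5*(-8))² + (3 + (16 + 3))²) = 139*(40² + (3 + 19)²) = 139*(1600 + 22²) = 139*(1600 + 484) = 139*2084 = 289676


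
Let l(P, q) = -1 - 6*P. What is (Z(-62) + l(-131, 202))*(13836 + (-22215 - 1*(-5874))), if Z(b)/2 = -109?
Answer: -1420335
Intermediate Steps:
Z(b) = -218 (Z(b) = 2*(-109) = -218)
(Z(-62) + l(-131, 202))*(13836 + (-22215 - 1*(-5874))) = (-218 + (-1 - 6*(-131)))*(13836 + (-22215 - 1*(-5874))) = (-218 + (-1 + 786))*(13836 + (-22215 + 5874)) = (-218 + 785)*(13836 - 16341) = 567*(-2505) = -1420335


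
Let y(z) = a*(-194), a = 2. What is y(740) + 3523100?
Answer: 3522712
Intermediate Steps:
y(z) = -388 (y(z) = 2*(-194) = -388)
y(740) + 3523100 = -388 + 3523100 = 3522712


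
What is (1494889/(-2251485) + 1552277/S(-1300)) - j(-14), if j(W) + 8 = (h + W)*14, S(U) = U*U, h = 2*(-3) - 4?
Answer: 261978377114269/761001930000 ≈ 344.25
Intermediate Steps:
h = -10 (h = -6 - 4 = -10)
S(U) = U**2
j(W) = -148 + 14*W (j(W) = -8 + (-10 + W)*14 = -8 + (-140 + 14*W) = -148 + 14*W)
(1494889/(-2251485) + 1552277/S(-1300)) - j(-14) = (1494889/(-2251485) + 1552277/((-1300)**2)) - (-148 + 14*(-14)) = (1494889*(-1/2251485) + 1552277/1690000) - (-148 - 196) = (-1494889/2251485 + 1552277*(1/1690000)) - 1*(-344) = (-1494889/2251485 + 1552277/1690000) + 344 = 193713194269/761001930000 + 344 = 261978377114269/761001930000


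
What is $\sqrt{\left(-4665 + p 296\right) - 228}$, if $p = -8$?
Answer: $i \sqrt{7261} \approx 85.212 i$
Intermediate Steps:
$\sqrt{\left(-4665 + p 296\right) - 228} = \sqrt{\left(-4665 - 2368\right) - 228} = \sqrt{-7033 - 228} = \sqrt{-7261} = i \sqrt{7261}$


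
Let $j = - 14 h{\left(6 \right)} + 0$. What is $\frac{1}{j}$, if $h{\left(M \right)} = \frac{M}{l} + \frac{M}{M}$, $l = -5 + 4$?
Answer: $\frac{1}{70} \approx 0.014286$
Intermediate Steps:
$l = -1$
$h{\left(M \right)} = 1 - M$ ($h{\left(M \right)} = \frac{M}{-1} + \frac{M}{M} = M \left(-1\right) + 1 = - M + 1 = 1 - M$)
$j = 70$ ($j = - 14 \left(1 - 6\right) + 0 = \left(-14\right) \left(-5\right) + 0 = 70 + 0 = 70$)
$\frac{1}{j} = \frac{1}{70}$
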